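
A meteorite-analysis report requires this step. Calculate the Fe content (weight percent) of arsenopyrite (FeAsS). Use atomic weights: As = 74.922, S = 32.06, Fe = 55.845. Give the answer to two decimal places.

34.30 weight percent

Formula mass = 1*55.845 + 1*74.922 + 1*32.06 = 162.827 g/mol, of which 55.845 g is Fe.
So Fe makes up 55.845/162.827 = 0.3430 of the mass, i.e. 34.30%.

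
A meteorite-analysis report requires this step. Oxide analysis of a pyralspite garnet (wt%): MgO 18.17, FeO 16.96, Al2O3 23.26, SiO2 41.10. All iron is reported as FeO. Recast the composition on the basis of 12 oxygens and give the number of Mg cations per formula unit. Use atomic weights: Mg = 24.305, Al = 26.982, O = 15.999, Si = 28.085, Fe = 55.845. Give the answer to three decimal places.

1.975 Mg apfu

MgO: 18.17/40.304 = 0.45082 mol → 0.45082 mol Mg, 0.45082 mol O.
FeO: 16.96/71.844 = 0.23607 mol → 0.23607 mol Fe, 0.23607 mol O.
Al2O3: 23.26/101.961 = 0.22813 mol → 0.45626 mol Al, 0.68439 mol O.
SiO2: 41.10/60.083 = 0.68405 mol → 0.68405 mol Si, 1.36810 mol O.
Total oxygen = 2.73938 mol. Normalization factor = 12/2.73938 = 4.38055.
Mg per 12 O = 0.45082 × 4.38055 = 1.975.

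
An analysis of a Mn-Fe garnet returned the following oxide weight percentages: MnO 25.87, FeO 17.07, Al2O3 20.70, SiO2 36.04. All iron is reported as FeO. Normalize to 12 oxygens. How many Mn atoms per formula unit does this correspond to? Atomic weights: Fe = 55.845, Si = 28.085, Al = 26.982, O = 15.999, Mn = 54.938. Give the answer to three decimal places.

MnO: 25.87/70.937 = 0.36469 mol → 0.36469 mol Mn, 0.36469 mol O.
FeO: 17.07/71.844 = 0.23760 mol → 0.23760 mol Fe, 0.23760 mol O.
Al2O3: 20.70/101.961 = 0.20302 mol → 0.40604 mol Al, 0.60906 mol O.
SiO2: 36.04/60.083 = 0.59984 mol → 0.59984 mol Si, 1.19968 mol O.
Total oxygen = 2.41103 mol. Normalization factor = 12/2.41103 = 4.97713.
Mn per 12 O = 0.36469 × 4.97713 = 1.815.

1.815 Mn apfu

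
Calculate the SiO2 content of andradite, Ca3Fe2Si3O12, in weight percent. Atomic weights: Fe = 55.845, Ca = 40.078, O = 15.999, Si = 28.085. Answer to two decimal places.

Molar mass of Ca3Fe2Si3O12 = 3×40.078 + 2×55.845 + 3×28.085 + 12×15.999 = 508.167 g/mol.
Each formula unit contains 3 Si, equivalent to 3/1 = 3.0000 mol SiO2.
M(SiO2) = 1×28.085 + 2×15.999 = 60.083 g/mol.
Mass of SiO2 per formula unit = 3.0000 × 60.083 = 180.249 g.
SiO2 wt% = 180.249 / 508.167 × 100 = 35.47%.

35.47 wt%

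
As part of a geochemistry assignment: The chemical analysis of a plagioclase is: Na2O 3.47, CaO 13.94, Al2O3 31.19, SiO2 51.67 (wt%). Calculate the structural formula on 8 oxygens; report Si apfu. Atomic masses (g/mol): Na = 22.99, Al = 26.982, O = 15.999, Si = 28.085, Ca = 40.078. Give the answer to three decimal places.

Na2O: 3.47/61.979 = 0.05599 mol → 0.11198 mol Na, 0.05599 mol O.
CaO: 13.94/56.077 = 0.24859 mol → 0.24859 mol Ca, 0.24859 mol O.
Al2O3: 31.19/101.961 = 0.30590 mol → 0.61180 mol Al, 0.91770 mol O.
SiO2: 51.67/60.083 = 0.85998 mol → 0.85998 mol Si, 1.71996 mol O.
Total oxygen = 2.94224 mol. Normalization factor = 8/2.94224 = 2.71902.
Si per 8 O = 0.85998 × 2.71902 = 2.338.

2.338 Si apfu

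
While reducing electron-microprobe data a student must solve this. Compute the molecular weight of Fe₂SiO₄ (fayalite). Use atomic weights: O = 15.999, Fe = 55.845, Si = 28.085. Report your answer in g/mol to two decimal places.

203.77 g/mol

Fe: 2 × 55.845 = 111.6900
Si: 1 × 28.085 = 28.0850
O: 4 × 15.999 = 63.9960
Summing the contributions gives the formula mass.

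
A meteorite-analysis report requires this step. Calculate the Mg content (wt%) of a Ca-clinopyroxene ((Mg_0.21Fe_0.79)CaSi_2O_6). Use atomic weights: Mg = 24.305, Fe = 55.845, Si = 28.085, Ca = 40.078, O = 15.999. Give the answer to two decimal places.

2.11 wt%

M((Mg_0.21Fe_0.79)CaSi_2O_6) = 241.464 g/mol.
Mg contributes 0.21 × 24.305 = 5.104 g per mole.
5.104/241.464 = 0.0211 → 2.11%.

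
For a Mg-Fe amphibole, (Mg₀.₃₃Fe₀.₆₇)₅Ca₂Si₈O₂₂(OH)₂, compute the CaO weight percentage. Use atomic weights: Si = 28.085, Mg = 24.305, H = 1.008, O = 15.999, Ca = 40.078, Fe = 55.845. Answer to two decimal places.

12.22 wt%

Formula mass = 918.012 g/mol.
2 Ca → 2.0000 mol CaO per formula unit; M(CaO) = 56.077, so CaO mass = 112.154 g.
112.154/918.012 × 100 = 12.22 wt%.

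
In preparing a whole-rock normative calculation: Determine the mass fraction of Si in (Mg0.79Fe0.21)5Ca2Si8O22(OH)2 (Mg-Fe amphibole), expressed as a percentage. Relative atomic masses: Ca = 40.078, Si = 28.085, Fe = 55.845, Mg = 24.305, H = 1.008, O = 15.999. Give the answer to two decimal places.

26.57 wt%

Formula mass = 3.95·24.305 + 1.05·55.845 + 2·40.078 + 8·28.085 + 24·15.999 + 2·1.008 = 845.470 g/mol, of which 224.680 g is Si.
So Si makes up 224.680/845.470 = 0.2657 of the mass, i.e. 26.57%.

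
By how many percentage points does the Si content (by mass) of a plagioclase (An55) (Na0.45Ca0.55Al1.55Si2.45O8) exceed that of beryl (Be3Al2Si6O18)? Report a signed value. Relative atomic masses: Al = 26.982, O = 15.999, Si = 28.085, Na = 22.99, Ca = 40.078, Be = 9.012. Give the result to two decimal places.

-5.96 percentage points

First mineral: 68.808 g Si in 271.011 g formula = 25.39 wt% Si.
Second mineral: 168.510 g Si in 537.492 g formula = 31.35 wt% Si.
25.39% − 31.35% gives a difference of -5.96 percentage points.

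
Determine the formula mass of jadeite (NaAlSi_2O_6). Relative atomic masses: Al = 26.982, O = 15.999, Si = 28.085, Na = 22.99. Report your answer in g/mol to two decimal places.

The formula mass is the sum 1·22.99 + 1·26.982 + 2·28.085 + 6·15.999.

202.14 g/mol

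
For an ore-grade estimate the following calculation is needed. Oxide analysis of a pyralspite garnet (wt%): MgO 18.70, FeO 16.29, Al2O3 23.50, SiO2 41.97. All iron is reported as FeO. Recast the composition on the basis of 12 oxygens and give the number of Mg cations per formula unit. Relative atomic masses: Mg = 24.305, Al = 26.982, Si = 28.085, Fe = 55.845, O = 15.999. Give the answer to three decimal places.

18.70 wt% MgO ÷ 40.304 g/mol = 0.46397 mol, giving 0.46397 Mg and 0.46397 O.
16.29 wt% FeO ÷ 71.844 g/mol = 0.22674 mol, giving 0.22674 Fe and 0.22674 O.
23.50 wt% Al2O3 ÷ 101.961 g/mol = 0.23048 mol, giving 0.46096 Al and 0.69144 O.
41.97 wt% SiO2 ÷ 60.083 g/mol = 0.69853 mol, giving 0.69853 Si and 1.39706 O.
Oxygen sums to 2.77921; scaling by 12/2.77921 = 4.31777 puts the formula on 12 O.
Mg: 0.46397 × 4.31777 = 2.003 atoms per formula unit.

2.003 Mg apfu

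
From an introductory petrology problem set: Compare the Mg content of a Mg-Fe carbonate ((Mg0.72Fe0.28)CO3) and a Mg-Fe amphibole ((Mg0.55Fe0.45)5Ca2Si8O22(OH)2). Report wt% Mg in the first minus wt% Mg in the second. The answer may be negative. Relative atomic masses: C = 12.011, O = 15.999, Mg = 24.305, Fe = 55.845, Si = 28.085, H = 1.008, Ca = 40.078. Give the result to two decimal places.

11.22 percentage points

Mg in (Mg0.72Fe0.28)CO3: molar mass 93.144 g/mol; 0.72×24.305 = 17.500 g → 18.79 wt%.
Mg in (Mg0.55Fe0.45)5Ca2Si8O22(OH)2: molar mass 883.318 g/mol; 2.75×24.305 = 66.839 g → 7.57 wt%.
Difference = 18.79 − 7.57 = 11.22 percentage points.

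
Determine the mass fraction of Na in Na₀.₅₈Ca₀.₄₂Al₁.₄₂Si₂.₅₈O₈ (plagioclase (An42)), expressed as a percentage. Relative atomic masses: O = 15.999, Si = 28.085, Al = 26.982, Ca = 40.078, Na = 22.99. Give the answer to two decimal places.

4.96 weight percent

M(Na₀.₅₈Ca₀.₄₂Al₁.₄₂Si₂.₅₈O₈) = 268.933 g/mol.
Na contributes 0.58 × 22.99 = 13.334 g per mole.
13.334/268.933 = 0.0496 → 4.96%.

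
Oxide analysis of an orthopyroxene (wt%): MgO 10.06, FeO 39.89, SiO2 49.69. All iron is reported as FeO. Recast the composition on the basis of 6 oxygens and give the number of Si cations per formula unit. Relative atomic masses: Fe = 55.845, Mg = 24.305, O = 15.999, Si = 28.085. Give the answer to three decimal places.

10.06 wt% MgO ÷ 40.304 g/mol = 0.24960 mol, giving 0.24960 Mg and 0.24960 O.
39.89 wt% FeO ÷ 71.844 g/mol = 0.55523 mol, giving 0.55523 Fe and 0.55523 O.
49.69 wt% SiO2 ÷ 60.083 g/mol = 0.82702 mol, giving 0.82702 Si and 1.65404 O.
Oxygen sums to 2.45887; scaling by 6/2.45887 = 2.44015 puts the formula on 6 O.
Si: 0.82702 × 2.44015 = 2.018 atoms per formula unit.

2.018 Si apfu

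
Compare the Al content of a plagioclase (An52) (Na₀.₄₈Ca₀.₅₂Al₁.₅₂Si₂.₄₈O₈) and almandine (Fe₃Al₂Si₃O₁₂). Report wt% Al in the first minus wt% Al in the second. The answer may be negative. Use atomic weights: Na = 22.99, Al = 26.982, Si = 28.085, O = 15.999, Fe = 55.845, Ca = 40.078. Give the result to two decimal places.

Al in Na₀.₄₈Ca₀.₅₂Al₁.₅₂Si₂.₄₈O₈: molar mass 270.531 g/mol; 1.52×26.982 = 41.013 g → 15.16 wt%.
Al in Fe₃Al₂Si₃O₁₂: molar mass 497.742 g/mol; 2×26.982 = 53.964 g → 10.84 wt%.
Difference = 15.16 − 10.84 = 4.32 percentage points.

4.32 percentage points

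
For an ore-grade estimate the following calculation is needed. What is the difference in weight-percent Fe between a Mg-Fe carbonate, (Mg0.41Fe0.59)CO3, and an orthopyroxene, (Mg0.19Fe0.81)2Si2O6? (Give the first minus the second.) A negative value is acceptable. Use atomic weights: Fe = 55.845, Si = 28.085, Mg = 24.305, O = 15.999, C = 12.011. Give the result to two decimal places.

-3.91 percentage points

First mineral: 32.949 g Fe in 102.922 g formula = 32.01 wt% Fe.
Second mineral: 90.469 g Fe in 251.869 g formula = 35.92 wt% Fe.
32.01% − 35.92% gives a difference of -3.91 percentage points.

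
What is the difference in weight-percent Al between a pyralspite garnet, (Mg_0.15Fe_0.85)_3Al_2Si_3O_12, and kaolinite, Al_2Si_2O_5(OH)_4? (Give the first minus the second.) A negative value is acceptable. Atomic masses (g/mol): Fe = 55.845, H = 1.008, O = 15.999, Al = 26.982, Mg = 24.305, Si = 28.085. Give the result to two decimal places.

M((Mg_0.15Fe_0.85)_3Al_2Si_3O_12) = 483.549 g/mol, so wt% Al = 53.964/483.549 × 100 = 11.16%.
M(Al_2Si_2O_5(OH)_4) = 258.157 g/mol, so wt% Al = 53.964/258.157 × 100 = 20.90%.
11.16 − 20.90 = -9.74 pp.

-9.74 percentage points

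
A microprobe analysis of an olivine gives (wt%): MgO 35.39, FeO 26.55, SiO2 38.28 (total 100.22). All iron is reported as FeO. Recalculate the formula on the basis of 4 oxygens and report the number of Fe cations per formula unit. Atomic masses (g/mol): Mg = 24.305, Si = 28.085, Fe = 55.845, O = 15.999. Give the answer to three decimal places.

0.586 Fe apfu

MgO: 35.39/40.304 = 0.87808 mol → 0.87808 mol Mg, 0.87808 mol O.
FeO: 26.55/71.844 = 0.36955 mol → 0.36955 mol Fe, 0.36955 mol O.
SiO2: 38.28/60.083 = 0.63712 mol → 0.63712 mol Si, 1.27424 mol O.
Total oxygen = 2.52187 mol. Normalization factor = 4/2.52187 = 1.58612.
Fe per 4 O = 0.36955 × 1.58612 = 0.586.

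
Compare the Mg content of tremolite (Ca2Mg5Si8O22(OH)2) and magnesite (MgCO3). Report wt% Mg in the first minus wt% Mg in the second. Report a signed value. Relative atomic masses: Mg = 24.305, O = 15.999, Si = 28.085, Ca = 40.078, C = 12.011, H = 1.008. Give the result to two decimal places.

-13.87 percentage points

First mineral: 121.525 g Mg in 812.353 g formula = 14.96 wt% Mg.
Second mineral: 24.305 g Mg in 84.313 g formula = 28.83 wt% Mg.
14.96% − 28.83% gives a difference of -13.87 percentage points.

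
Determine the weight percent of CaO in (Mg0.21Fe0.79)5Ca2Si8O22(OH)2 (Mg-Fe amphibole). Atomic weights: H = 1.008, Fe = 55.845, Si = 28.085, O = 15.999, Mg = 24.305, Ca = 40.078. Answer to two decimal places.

11.97 wt%

M((Mg0.21Fe0.79)5Ca2Si8O22(OH)2) = 936.936 g/mol; M(CaO) = 56.077 g/mol.
Moles CaO per formula unit = 2 Ca ÷ 1 = 2.0000.
CaO fraction = (2.0000 × 56.077) / 936.936 = 112.154/936.936 = 0.1197.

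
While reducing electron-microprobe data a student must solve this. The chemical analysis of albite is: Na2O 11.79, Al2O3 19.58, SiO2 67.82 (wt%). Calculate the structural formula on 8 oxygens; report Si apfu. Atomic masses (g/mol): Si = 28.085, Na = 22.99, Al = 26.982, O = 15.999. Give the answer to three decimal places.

Na2O (M=61.979): mol = 0.19023; Na = 0.38046, O = 0.19023.
Al2O3 (M=101.961): mol = 0.19203; Al = 0.38406, O = 0.57609.
SiO2 (M=60.083): mol = 1.12877; Si = 1.12877, O = 2.25754.
ΣO = 3.02386; factor = 8/ΣO = 2.64563.
Si apfu = 1.12877 × 2.64563 = 2.986.

2.986 Si apfu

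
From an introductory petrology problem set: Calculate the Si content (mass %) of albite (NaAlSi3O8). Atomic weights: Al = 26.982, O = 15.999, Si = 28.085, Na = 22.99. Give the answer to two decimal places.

32.13 mass %

Formula mass = 1×22.99 + 1×26.982 + 3×28.085 + 8×15.999 = 262.219 g/mol, of which 84.255 g is Si.
So Si makes up 84.255/262.219 = 0.3213 of the mass, i.e. 32.13%.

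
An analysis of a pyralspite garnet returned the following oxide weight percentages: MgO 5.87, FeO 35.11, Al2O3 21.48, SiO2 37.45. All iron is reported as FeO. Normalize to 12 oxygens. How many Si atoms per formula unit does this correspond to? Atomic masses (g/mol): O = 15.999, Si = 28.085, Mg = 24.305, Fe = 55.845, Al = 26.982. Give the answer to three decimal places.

2.976 Si apfu

MgO (M=40.304): mol = 0.14564; Mg = 0.14564, O = 0.14564.
FeO (M=71.844): mol = 0.48870; Fe = 0.48870, O = 0.48870.
Al2O3 (M=101.961): mol = 0.21067; Al = 0.42134, O = 0.63201.
SiO2 (M=60.083): mol = 0.62330; Si = 0.62330, O = 1.24660.
ΣO = 2.51295; factor = 12/ΣO = 4.77526.
Si apfu = 0.62330 × 4.77526 = 2.976.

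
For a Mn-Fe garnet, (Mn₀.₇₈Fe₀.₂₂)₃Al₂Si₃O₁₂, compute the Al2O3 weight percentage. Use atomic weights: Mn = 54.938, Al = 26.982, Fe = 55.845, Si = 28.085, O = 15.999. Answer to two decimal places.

Formula mass = 495.620 g/mol.
2 Al → 1.0000 mol Al2O3 per formula unit; M(Al2O3) = 101.961, so Al2O3 mass = 101.961 g.
101.961/495.620 × 100 = 20.57 wt%.

20.57 wt%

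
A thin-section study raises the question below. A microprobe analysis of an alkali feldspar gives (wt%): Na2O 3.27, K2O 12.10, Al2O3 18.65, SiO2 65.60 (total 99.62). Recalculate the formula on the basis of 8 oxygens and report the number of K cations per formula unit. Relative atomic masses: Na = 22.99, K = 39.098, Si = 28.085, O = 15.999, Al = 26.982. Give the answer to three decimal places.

3.27 wt% Na2O ÷ 61.979 g/mol = 0.05276 mol, giving 0.10552 Na and 0.05276 O.
12.10 wt% K2O ÷ 94.195 g/mol = 0.12846 mol, giving 0.25692 K and 0.12846 O.
18.65 wt% Al2O3 ÷ 101.961 g/mol = 0.18291 mol, giving 0.36582 Al and 0.54873 O.
65.60 wt% SiO2 ÷ 60.083 g/mol = 1.09182 mol, giving 1.09182 Si and 2.18364 O.
Oxygen sums to 2.91359; scaling by 8/2.91359 = 2.74575 puts the formula on 8 O.
K: 0.25692 × 2.74575 = 0.705 atoms per formula unit.

0.705 K apfu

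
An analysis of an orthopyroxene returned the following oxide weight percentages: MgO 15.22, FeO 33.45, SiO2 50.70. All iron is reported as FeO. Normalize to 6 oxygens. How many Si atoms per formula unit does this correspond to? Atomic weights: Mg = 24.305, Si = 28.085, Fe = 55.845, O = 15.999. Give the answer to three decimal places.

2.000 Si apfu

MgO (M=40.304): mol = 0.37763; Mg = 0.37763, O = 0.37763.
FeO (M=71.844): mol = 0.46559; Fe = 0.46559, O = 0.46559.
SiO2 (M=60.083): mol = 0.84383; Si = 0.84383, O = 1.68766.
ΣO = 2.53088; factor = 6/ΣO = 2.37072.
Si apfu = 0.84383 × 2.37072 = 2.000.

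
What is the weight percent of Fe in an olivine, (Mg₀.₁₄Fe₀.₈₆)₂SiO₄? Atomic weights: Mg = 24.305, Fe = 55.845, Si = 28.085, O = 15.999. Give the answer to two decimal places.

49.27 wt%

Molar mass of (Mg₀.₁₄Fe₀.₈₆)₂SiO₄: 0.28*24.305 + 1.72*55.845 + 1*28.085 + 4*15.999 = 194.940 g/mol.
Mass of Fe per formula unit: 1.72 × 55.845 = 96.053 g.
Weight fraction Fe = 96.053 / 194.940 = 0.4927.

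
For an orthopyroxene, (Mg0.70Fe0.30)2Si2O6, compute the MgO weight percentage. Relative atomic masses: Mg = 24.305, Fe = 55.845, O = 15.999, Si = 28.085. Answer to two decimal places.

25.68 wt%

Formula mass = 219.698 g/mol.
1.40 Mg → 1.4000 mol MgO per formula unit; M(MgO) = 40.304, so MgO mass = 56.426 g.
56.426/219.698 × 100 = 25.68 wt%.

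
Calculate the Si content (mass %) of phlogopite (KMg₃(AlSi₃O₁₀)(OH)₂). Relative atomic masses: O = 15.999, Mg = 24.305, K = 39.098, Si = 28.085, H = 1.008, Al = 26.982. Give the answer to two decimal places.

20.19 mass %

Formula mass = 1×39.098 + 3×24.305 + 1×26.982 + 3×28.085 + 12×15.999 + 2×1.008 = 417.254 g/mol, of which 84.255 g is Si.
So Si makes up 84.255/417.254 = 0.2019 of the mass, i.e. 20.19%.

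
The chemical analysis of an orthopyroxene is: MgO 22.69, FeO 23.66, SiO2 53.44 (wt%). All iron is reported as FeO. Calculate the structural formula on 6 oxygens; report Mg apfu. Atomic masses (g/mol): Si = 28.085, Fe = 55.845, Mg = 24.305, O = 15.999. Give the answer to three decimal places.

1.265 Mg apfu

MgO (M=40.304): mol = 0.56297; Mg = 0.56297, O = 0.56297.
FeO (M=71.844): mol = 0.32932; Fe = 0.32932, O = 0.32932.
SiO2 (M=60.083): mol = 0.88944; Si = 0.88944, O = 1.77888.
ΣO = 2.67117; factor = 6/ΣO = 2.24621.
Mg apfu = 0.56297 × 2.24621 = 1.265.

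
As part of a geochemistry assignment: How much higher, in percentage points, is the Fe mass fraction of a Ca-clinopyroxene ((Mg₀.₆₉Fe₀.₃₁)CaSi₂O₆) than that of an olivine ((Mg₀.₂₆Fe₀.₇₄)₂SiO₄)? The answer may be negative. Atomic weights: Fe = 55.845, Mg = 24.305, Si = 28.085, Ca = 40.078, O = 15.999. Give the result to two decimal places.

M((Mg₀.₆₉Fe₀.₃₁)CaSi₂O₆) = 226.324 g/mol, so wt% Fe = 17.312/226.324 × 100 = 7.65%.
M((Mg₀.₂₆Fe₀.₇₄)₂SiO₄) = 187.370 g/mol, so wt% Fe = 82.651/187.370 × 100 = 44.11%.
7.65 − 44.11 = -36.46 pp.

-36.46 percentage points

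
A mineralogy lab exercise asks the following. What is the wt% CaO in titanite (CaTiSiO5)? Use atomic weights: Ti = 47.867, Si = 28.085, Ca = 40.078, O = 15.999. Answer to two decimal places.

Formula mass = 196.025 g/mol.
1 Ca → 1.0000 mol CaO per formula unit; M(CaO) = 56.077, so CaO mass = 56.077 g.
56.077/196.025 × 100 = 28.61 wt%.

28.61 wt%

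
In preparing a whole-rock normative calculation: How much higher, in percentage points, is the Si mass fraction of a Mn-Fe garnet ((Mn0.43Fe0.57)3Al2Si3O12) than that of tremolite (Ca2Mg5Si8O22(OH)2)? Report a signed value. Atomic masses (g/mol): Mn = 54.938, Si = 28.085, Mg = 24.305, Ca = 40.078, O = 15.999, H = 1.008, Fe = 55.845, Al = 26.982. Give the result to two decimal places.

M((Mn0.43Fe0.57)3Al2Si3O12) = 496.572 g/mol, so wt% Si = 84.255/496.572 × 100 = 16.97%.
M(Ca2Mg5Si8O22(OH)2) = 812.353 g/mol, so wt% Si = 224.680/812.353 × 100 = 27.66%.
16.97 − 27.66 = -10.69 pp.

-10.69 percentage points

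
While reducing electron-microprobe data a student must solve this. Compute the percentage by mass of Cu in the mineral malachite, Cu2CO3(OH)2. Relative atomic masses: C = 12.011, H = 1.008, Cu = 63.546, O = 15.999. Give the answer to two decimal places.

Molar mass of Cu2CO3(OH)2: 2*63.546 + 1*12.011 + 5*15.999 + 2*1.008 = 221.114 g/mol.
Mass of Cu per formula unit: 2 × 63.546 = 127.092 g.
Weight fraction Cu = 127.092 / 221.114 = 0.5748.

57.48 wt%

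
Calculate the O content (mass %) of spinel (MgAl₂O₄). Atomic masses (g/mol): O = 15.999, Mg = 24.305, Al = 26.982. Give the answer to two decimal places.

Molar mass of MgAl₂O₄: 1·24.305 + 2·26.982 + 4·15.999 = 142.265 g/mol.
Mass of O per formula unit: 4 × 15.999 = 63.996 g.
Weight fraction O = 63.996 / 142.265 = 0.4498.

44.98 mass %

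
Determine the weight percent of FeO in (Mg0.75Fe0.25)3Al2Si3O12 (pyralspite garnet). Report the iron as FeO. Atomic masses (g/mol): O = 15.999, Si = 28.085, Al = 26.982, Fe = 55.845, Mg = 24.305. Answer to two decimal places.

Formula mass = 426.777 g/mol.
0.75 Fe → 0.7500 mol FeO per formula unit; M(FeO) = 71.844, so FeO mass = 53.883 g.
53.883/426.777 × 100 = 12.63 wt%.

12.63 wt%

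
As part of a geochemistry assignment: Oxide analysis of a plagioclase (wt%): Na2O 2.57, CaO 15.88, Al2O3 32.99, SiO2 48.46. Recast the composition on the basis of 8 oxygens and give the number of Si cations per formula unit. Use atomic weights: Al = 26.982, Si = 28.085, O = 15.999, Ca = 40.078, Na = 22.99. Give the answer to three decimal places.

2.57 wt% Na2O ÷ 61.979 g/mol = 0.04147 mol, giving 0.08294 Na and 0.04147 O.
15.88 wt% CaO ÷ 56.077 g/mol = 0.28318 mol, giving 0.28318 Ca and 0.28318 O.
32.99 wt% Al2O3 ÷ 101.961 g/mol = 0.32356 mol, giving 0.64712 Al and 0.97068 O.
48.46 wt% SiO2 ÷ 60.083 g/mol = 0.80655 mol, giving 0.80655 Si and 1.61310 O.
Oxygen sums to 2.90843; scaling by 8/2.90843 = 2.75062 puts the formula on 8 O.
Si: 0.80655 × 2.75062 = 2.219 atoms per formula unit.

2.219 Si apfu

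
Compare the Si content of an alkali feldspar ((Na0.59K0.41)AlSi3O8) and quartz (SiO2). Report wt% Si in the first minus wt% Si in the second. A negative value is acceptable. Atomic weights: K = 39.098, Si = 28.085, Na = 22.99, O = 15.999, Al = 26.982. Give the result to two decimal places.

M((Na0.59K0.41)AlSi3O8) = 268.823 g/mol, so wt% Si = 84.255/268.823 × 100 = 31.34%.
M(SiO2) = 60.083 g/mol, so wt% Si = 28.085/60.083 × 100 = 46.74%.
31.34 − 46.74 = -15.40 pp.

-15.40 percentage points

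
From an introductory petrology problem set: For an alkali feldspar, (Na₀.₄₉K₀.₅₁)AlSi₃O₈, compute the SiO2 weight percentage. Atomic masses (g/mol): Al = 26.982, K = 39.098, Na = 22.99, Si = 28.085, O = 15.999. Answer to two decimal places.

66.65 wt%

M((Na₀.₄₉K₀.₅₁)AlSi₃O₈) = 270.434 g/mol; M(SiO2) = 60.083 g/mol.
Moles SiO2 per formula unit = 3 Si ÷ 1 = 3.0000.
SiO2 fraction = (3.0000 × 60.083) / 270.434 = 180.249/270.434 = 0.6665.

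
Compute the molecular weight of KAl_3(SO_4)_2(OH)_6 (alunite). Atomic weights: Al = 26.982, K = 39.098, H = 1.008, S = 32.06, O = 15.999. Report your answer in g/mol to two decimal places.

The formula mass is the sum 1(39.098) + 3(26.982) + 2(32.06) + 14(15.999) + 6(1.008).

414.20 g/mol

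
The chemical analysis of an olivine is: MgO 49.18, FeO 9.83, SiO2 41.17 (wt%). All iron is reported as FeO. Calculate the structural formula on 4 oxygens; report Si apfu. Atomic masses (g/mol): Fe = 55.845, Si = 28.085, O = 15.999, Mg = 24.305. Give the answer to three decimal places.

49.18 wt% MgO ÷ 40.304 g/mol = 1.22023 mol, giving 1.22023 Mg and 1.22023 O.
9.83 wt% FeO ÷ 71.844 g/mol = 0.13682 mol, giving 0.13682 Fe and 0.13682 O.
41.17 wt% SiO2 ÷ 60.083 g/mol = 0.68522 mol, giving 0.68522 Si and 1.37044 O.
Oxygen sums to 2.72749; scaling by 4/2.72749 = 1.46655 puts the formula on 4 O.
Si: 0.68522 × 1.46655 = 1.005 atoms per formula unit.

1.005 Si apfu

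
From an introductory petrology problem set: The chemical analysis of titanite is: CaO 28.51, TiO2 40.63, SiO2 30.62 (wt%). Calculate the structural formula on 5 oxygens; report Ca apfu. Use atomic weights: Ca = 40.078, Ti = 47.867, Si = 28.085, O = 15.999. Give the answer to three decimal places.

28.51 wt% CaO ÷ 56.077 g/mol = 0.50841 mol, giving 0.50841 Ca and 0.50841 O.
40.63 wt% TiO2 ÷ 79.865 g/mol = 0.50873 mol, giving 0.50873 Ti and 1.01746 O.
30.62 wt% SiO2 ÷ 60.083 g/mol = 0.50963 mol, giving 0.50963 Si and 1.01926 O.
Oxygen sums to 2.54513; scaling by 5/2.54513 = 1.96454 puts the formula on 5 O.
Ca: 0.50841 × 1.96454 = 0.999 atoms per formula unit.

0.999 Ca apfu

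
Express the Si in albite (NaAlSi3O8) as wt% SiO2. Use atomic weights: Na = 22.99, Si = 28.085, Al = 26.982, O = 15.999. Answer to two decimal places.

Formula mass = 262.219 g/mol.
3 Si → 3.0000 mol SiO2 per formula unit; M(SiO2) = 60.083, so SiO2 mass = 180.249 g.
180.249/262.219 × 100 = 68.74 wt%.

68.74 wt%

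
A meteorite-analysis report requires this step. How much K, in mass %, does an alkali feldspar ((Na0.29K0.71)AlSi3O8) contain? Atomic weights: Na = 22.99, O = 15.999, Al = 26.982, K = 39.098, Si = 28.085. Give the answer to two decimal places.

M((Na0.29K0.71)AlSi3O8) = 273.656 g/mol.
K contributes 0.71 × 39.098 = 27.760 g per mole.
27.760/273.656 = 0.1014 → 10.14%.

10.14 mass %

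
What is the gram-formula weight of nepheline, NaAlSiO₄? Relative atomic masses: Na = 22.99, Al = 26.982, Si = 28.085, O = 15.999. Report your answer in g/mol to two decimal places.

M = 1*22.99 + 1*26.982 + 1*28.085 + 4*15.999

142.05 g/mol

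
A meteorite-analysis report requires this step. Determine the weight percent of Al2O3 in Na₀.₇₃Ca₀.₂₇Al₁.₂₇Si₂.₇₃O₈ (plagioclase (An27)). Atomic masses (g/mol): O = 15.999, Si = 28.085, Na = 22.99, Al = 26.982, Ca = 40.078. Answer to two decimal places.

24.29 wt%

Formula mass = 266.535 g/mol.
1.27 Al → 0.6350 mol Al2O3 per formula unit; M(Al2O3) = 101.961, so Al2O3 mass = 64.745 g.
64.745/266.535 × 100 = 24.29 wt%.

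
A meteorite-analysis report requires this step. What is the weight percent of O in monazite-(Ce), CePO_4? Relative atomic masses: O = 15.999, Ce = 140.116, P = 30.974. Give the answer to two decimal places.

27.22 weight percent

Molar mass of CePO_4: 1·140.116 + 1·30.974 + 4·15.999 = 235.086 g/mol.
Mass of O per formula unit: 4 × 15.999 = 63.996 g.
Weight fraction O = 63.996 / 235.086 = 0.2722.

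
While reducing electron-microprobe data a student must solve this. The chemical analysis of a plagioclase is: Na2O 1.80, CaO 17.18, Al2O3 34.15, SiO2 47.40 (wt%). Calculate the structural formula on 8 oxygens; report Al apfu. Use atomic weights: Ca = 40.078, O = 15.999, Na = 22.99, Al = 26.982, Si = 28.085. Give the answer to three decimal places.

1.80 wt% Na2O ÷ 61.979 g/mol = 0.02904 mol, giving 0.05808 Na and 0.02904 O.
17.18 wt% CaO ÷ 56.077 g/mol = 0.30636 mol, giving 0.30636 Ca and 0.30636 O.
34.15 wt% Al2O3 ÷ 101.961 g/mol = 0.33493 mol, giving 0.66986 Al and 1.00479 O.
47.40 wt% SiO2 ÷ 60.083 g/mol = 0.78891 mol, giving 0.78891 Si and 1.57782 O.
Oxygen sums to 2.91801; scaling by 8/2.91801 = 2.74159 puts the formula on 8 O.
Al: 0.66986 × 2.74159 = 1.836 atoms per formula unit.

1.836 Al apfu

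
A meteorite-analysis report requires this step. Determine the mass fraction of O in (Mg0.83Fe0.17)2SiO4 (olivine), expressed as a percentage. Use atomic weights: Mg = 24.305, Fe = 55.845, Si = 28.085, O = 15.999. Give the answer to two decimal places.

Formula mass = 1.66*24.305 + 0.34*55.845 + 1*28.085 + 4*15.999 = 151.415 g/mol, of which 63.996 g is O.
So O makes up 63.996/151.415 = 0.4227 of the mass, i.e. 42.27%.

42.27 wt%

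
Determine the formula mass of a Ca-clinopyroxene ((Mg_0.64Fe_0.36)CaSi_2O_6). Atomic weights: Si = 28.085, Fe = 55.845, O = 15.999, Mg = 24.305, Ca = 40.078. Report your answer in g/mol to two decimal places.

The formula mass is the sum 0.64·24.305 + 0.36·55.845 + 1·40.078 + 2·28.085 + 6·15.999.

227.90 g/mol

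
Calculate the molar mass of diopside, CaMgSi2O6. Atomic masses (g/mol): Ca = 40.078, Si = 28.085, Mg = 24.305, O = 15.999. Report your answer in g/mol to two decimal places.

216.55 g/mol

The formula mass is the sum 1(40.078) + 1(24.305) + 2(28.085) + 6(15.999).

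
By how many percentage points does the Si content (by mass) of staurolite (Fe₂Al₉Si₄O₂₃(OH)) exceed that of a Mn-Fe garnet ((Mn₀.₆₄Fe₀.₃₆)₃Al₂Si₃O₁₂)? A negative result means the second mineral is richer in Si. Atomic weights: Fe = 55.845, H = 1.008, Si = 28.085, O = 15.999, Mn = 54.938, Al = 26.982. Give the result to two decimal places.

-3.80 percentage points

Si in Fe₂Al₉Si₄O₂₃(OH): molar mass 851.852 g/mol; 4×28.085 = 112.340 g → 13.19 wt%.
Si in (Mn₀.₆₄Fe₀.₃₆)₃Al₂Si₃O₁₂: molar mass 496.001 g/mol; 3×28.085 = 84.255 g → 16.99 wt%.
Difference = 13.19 − 16.99 = -3.80 percentage points.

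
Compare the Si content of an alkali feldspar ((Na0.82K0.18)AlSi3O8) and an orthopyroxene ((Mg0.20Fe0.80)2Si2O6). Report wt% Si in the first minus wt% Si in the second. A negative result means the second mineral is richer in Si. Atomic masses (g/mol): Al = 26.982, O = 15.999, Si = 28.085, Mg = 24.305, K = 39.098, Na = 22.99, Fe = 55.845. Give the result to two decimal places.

M((Na0.82K0.18)AlSi3O8) = 265.118 g/mol, so wt% Si = 84.255/265.118 × 100 = 31.78%.
M((Mg0.20Fe0.80)2Si2O6) = 251.238 g/mol, so wt% Si = 56.170/251.238 × 100 = 22.36%.
31.78 − 22.36 = 9.42 pp.

9.42 percentage points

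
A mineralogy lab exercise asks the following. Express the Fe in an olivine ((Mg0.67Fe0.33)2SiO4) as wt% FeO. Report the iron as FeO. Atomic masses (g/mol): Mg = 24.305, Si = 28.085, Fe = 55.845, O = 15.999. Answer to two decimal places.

29.36 wt%

Molar mass of (Mg0.67Fe0.33)2SiO4 = 1.34·24.305 + 0.66·55.845 + 1·28.085 + 4·15.999 = 161.507 g/mol.
Each formula unit contains 0.66 Fe, equivalent to 0.66/1 = 0.6600 mol FeO.
M(FeO) = 1×55.845 + 1×15.999 = 71.844 g/mol.
Mass of FeO per formula unit = 0.6600 × 71.844 = 47.417 g.
FeO wt% = 47.417 / 161.507 × 100 = 29.36%.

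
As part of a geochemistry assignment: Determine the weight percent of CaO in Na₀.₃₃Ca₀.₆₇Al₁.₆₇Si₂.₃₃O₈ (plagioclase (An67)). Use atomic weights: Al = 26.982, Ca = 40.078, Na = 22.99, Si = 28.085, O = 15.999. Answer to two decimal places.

13.77 wt%

Formula mass = 272.929 g/mol.
0.67 Ca → 0.6700 mol CaO per formula unit; M(CaO) = 56.077, so CaO mass = 37.572 g.
37.572/272.929 × 100 = 13.77 wt%.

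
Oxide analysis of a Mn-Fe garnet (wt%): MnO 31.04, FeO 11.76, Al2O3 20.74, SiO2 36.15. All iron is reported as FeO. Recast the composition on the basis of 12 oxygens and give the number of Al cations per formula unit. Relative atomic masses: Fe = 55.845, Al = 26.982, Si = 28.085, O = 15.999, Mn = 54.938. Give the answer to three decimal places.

2.022 Al apfu

MnO: 31.04/70.937 = 0.43757 mol → 0.43757 mol Mn, 0.43757 mol O.
FeO: 11.76/71.844 = 0.16369 mol → 0.16369 mol Fe, 0.16369 mol O.
Al2O3: 20.74/101.961 = 0.20341 mol → 0.40682 mol Al, 0.61023 mol O.
SiO2: 36.15/60.083 = 0.60167 mol → 0.60167 mol Si, 1.20334 mol O.
Total oxygen = 2.41483 mol. Normalization factor = 12/2.41483 = 4.96929.
Al per 12 O = 0.40682 × 4.96929 = 2.022.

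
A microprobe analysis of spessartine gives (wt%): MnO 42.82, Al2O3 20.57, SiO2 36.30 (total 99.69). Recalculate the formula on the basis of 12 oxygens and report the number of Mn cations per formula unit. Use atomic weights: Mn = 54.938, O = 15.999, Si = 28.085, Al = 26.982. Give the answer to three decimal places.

2.997 Mn apfu

MnO (M=70.937): mol = 0.60363; Mn = 0.60363, O = 0.60363.
Al2O3 (M=101.961): mol = 0.20174; Al = 0.40348, O = 0.60522.
SiO2 (M=60.083): mol = 0.60416; Si = 0.60416, O = 1.20832.
ΣO = 2.41717; factor = 12/ΣO = 4.96448.
Mn apfu = 0.60363 × 4.96448 = 2.997.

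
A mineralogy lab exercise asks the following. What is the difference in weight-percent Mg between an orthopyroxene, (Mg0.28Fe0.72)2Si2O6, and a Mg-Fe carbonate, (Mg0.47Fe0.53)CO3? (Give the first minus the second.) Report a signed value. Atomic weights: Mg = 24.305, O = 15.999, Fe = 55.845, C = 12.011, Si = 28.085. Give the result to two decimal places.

First mineral: 13.611 g Mg in 246.192 g formula = 5.53 wt% Mg.
Second mineral: 11.423 g Mg in 101.029 g formula = 11.31 wt% Mg.
5.53% − 11.31% gives a difference of -5.78 percentage points.

-5.78 percentage points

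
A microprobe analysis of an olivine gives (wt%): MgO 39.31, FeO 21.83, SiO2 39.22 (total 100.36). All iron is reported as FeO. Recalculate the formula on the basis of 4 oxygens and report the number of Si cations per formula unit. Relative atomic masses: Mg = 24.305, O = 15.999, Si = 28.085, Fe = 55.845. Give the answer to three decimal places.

MgO: 39.31/40.304 = 0.97534 mol → 0.97534 mol Mg, 0.97534 mol O.
FeO: 21.83/71.844 = 0.30385 mol → 0.30385 mol Fe, 0.30385 mol O.
SiO2: 39.22/60.083 = 0.65276 mol → 0.65276 mol Si, 1.30552 mol O.
Total oxygen = 2.58471 mol. Normalization factor = 4/2.58471 = 1.54756.
Si per 4 O = 0.65276 × 1.54756 = 1.010.

1.010 Si apfu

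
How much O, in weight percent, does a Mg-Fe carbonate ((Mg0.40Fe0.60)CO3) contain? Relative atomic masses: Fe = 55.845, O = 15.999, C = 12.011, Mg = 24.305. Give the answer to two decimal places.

M((Mg0.40Fe0.60)CO3) = 103.237 g/mol.
O contributes 3 × 15.999 = 47.997 g per mole.
47.997/103.237 = 0.4649 → 46.49%.

46.49 weight percent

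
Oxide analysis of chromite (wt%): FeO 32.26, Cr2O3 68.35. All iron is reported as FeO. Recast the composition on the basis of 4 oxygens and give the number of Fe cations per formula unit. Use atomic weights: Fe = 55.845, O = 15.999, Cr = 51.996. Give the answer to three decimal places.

FeO (M=71.844): mol = 0.44903; Fe = 0.44903, O = 0.44903.
Cr2O3 (M=151.989): mol = 0.44970; Cr = 0.89940, O = 1.34910.
ΣO = 1.79813; factor = 4/ΣO = 2.22453.
Fe apfu = 0.44903 × 2.22453 = 0.999.

0.999 Fe apfu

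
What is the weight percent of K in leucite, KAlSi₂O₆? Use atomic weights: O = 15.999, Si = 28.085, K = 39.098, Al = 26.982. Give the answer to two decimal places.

Formula mass = 1*39.098 + 1*26.982 + 2*28.085 + 6*15.999 = 218.244 g/mol, of which 39.098 g is K.
So K makes up 39.098/218.244 = 0.1791 of the mass, i.e. 17.91%.

17.91 wt%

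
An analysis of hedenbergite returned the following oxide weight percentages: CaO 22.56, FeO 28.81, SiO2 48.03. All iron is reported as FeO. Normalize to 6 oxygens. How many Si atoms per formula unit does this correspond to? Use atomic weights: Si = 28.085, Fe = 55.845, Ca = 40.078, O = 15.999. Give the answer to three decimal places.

CaO (M=56.077): mol = 0.40230; Ca = 0.40230, O = 0.40230.
FeO (M=71.844): mol = 0.40101; Fe = 0.40101, O = 0.40101.
SiO2 (M=60.083): mol = 0.79939; Si = 0.79939, O = 1.59878.
ΣO = 2.40209; factor = 6/ΣO = 2.49782.
Si apfu = 0.79939 × 2.49782 = 1.997.

1.997 Si apfu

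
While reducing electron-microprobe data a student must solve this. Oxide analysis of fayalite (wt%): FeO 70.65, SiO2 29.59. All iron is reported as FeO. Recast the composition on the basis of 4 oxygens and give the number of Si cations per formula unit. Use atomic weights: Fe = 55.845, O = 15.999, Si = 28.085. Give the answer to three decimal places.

70.65 wt% FeO ÷ 71.844 g/mol = 0.98338 mol, giving 0.98338 Fe and 0.98338 O.
29.59 wt% SiO2 ÷ 60.083 g/mol = 0.49249 mol, giving 0.49249 Si and 0.98498 O.
Oxygen sums to 1.96836; scaling by 4/1.96836 = 2.03215 puts the formula on 4 O.
Si: 0.49249 × 2.03215 = 1.001 atoms per formula unit.

1.001 Si apfu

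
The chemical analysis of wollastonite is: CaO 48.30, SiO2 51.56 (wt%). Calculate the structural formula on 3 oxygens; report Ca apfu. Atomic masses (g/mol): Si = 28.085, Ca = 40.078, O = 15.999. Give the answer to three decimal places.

CaO (M=56.077): mol = 0.86132; Ca = 0.86132, O = 0.86132.
SiO2 (M=60.083): mol = 0.85815; Si = 0.85815, O = 1.71630.
ΣO = 2.57762; factor = 3/ΣO = 1.16386.
Ca apfu = 0.86132 × 1.16386 = 1.002.

1.002 Ca apfu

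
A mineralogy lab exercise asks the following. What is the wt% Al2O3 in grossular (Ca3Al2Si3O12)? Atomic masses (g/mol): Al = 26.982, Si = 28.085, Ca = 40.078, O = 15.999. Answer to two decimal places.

22.64 wt%

Molar mass of Ca3Al2Si3O12 = 3·40.078 + 2·26.982 + 3·28.085 + 12·15.999 = 450.441 g/mol.
Each formula unit contains 2 Al, equivalent to 2/2 = 1.0000 mol Al2O3.
M(Al2O3) = 2×26.982 + 3×15.999 = 101.961 g/mol.
Mass of Al2O3 per formula unit = 1.0000 × 101.961 = 101.961 g.
Al2O3 wt% = 101.961 / 450.441 × 100 = 22.64%.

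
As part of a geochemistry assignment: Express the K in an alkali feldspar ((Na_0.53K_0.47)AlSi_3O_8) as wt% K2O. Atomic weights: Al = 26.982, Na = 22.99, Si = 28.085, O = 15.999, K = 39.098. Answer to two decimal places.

8.20 wt%

M((Na_0.53K_0.47)AlSi_3O_8) = 269.790 g/mol; M(K2O) = 94.195 g/mol.
Moles K2O per formula unit = 0.47 K ÷ 2 = 0.2350.
K2O fraction = (0.2350 × 94.195) / 269.790 = 22.136/269.790 = 0.0820.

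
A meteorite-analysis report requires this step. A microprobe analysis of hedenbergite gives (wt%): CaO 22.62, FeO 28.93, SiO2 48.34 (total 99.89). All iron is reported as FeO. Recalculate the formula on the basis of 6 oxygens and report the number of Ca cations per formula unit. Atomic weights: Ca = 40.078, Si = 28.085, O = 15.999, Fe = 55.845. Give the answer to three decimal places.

CaO (M=56.077): mol = 0.40337; Ca = 0.40337, O = 0.40337.
FeO (M=71.844): mol = 0.40268; Fe = 0.40268, O = 0.40268.
SiO2 (M=60.083): mol = 0.80455; Si = 0.80455, O = 1.60910.
ΣO = 2.41515; factor = 6/ΣO = 2.48432.
Ca apfu = 0.40337 × 2.48432 = 1.002.

1.002 Ca apfu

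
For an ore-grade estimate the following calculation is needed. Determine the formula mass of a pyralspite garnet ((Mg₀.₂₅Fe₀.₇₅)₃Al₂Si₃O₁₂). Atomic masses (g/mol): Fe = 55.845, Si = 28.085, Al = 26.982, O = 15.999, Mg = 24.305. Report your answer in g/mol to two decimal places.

474.09 g/mol

The formula mass is the sum 0.75*24.305 + 2.25*55.845 + 2*26.982 + 3*28.085 + 12*15.999.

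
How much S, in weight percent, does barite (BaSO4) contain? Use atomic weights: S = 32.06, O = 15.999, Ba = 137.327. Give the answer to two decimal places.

13.74 weight percent

Formula mass = 1*137.327 + 1*32.06 + 4*15.999 = 233.383 g/mol, of which 32.060 g is S.
So S makes up 32.060/233.383 = 0.1374 of the mass, i.e. 13.74%.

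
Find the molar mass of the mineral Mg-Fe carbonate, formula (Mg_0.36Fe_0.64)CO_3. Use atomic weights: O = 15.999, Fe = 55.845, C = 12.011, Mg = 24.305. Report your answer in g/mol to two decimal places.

104.50 g/mol

M = 0.36*24.305 + 0.64*55.845 + 1*12.011 + 3*15.999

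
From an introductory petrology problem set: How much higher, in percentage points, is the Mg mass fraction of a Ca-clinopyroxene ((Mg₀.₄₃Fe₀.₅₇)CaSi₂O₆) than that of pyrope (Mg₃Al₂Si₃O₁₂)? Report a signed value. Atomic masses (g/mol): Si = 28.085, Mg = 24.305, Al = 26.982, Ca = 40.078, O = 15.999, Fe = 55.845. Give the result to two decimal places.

-13.63 percentage points

Mg in (Mg₀.₄₃Fe₀.₅₇)CaSi₂O₆: molar mass 234.525 g/mol; 0.43×24.305 = 10.451 g → 4.46 wt%.
Mg in Mg₃Al₂Si₃O₁₂: molar mass 403.122 g/mol; 3×24.305 = 72.915 g → 18.09 wt%.
Difference = 4.46 − 18.09 = -13.63 percentage points.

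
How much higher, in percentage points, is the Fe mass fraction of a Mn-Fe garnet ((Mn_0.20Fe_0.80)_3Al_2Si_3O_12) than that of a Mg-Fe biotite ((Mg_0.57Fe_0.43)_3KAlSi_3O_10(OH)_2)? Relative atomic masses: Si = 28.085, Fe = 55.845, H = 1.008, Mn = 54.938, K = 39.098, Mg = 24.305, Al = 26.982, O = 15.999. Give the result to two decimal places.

First mineral: 134.028 g Fe in 497.198 g formula = 26.96 wt% Fe.
Second mineral: 72.040 g Fe in 457.941 g formula = 15.73 wt% Fe.
26.96% − 15.73% gives a difference of 11.23 percentage points.

11.23 percentage points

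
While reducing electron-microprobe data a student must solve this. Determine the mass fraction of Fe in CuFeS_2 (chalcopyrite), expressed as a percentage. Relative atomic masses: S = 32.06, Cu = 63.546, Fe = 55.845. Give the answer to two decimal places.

Formula mass = 1*63.546 + 1*55.845 + 2*32.06 = 183.511 g/mol, of which 55.845 g is Fe.
So Fe makes up 55.845/183.511 = 0.3043 of the mass, i.e. 30.43%.

30.43 weight percent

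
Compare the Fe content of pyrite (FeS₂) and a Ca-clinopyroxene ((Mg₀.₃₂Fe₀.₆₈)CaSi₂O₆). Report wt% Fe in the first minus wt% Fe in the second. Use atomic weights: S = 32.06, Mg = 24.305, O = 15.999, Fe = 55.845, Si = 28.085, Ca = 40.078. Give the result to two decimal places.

Fe in FeS₂: molar mass 119.965 g/mol; 1×55.845 = 55.845 g → 46.55 wt%.
Fe in (Mg₀.₃₂Fe₀.₆₈)CaSi₂O₆: molar mass 237.994 g/mol; 0.68×55.845 = 37.975 g → 15.96 wt%.
Difference = 46.55 − 15.96 = 30.59 percentage points.

30.59 percentage points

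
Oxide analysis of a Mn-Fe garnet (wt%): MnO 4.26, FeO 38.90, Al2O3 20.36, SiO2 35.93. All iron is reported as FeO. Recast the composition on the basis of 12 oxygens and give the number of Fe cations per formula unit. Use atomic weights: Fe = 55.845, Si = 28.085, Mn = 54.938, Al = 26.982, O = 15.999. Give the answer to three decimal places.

2.711 Fe apfu

MnO: 4.26/70.937 = 0.06005 mol → 0.06005 mol Mn, 0.06005 mol O.
FeO: 38.90/71.844 = 0.54145 mol → 0.54145 mol Fe, 0.54145 mol O.
Al2O3: 20.36/101.961 = 0.19968 mol → 0.39936 mol Al, 0.59904 mol O.
SiO2: 35.93/60.083 = 0.59801 mol → 0.59801 mol Si, 1.19602 mol O.
Total oxygen = 2.39656 mol. Normalization factor = 12/2.39656 = 5.00718.
Fe per 12 O = 0.54145 × 5.00718 = 2.711.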